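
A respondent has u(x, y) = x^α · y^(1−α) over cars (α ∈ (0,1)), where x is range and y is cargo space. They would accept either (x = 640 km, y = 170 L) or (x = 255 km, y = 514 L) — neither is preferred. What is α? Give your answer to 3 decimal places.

α ≈ 0.546

The Cobb–Douglas utilities coincide, so 640^α·170^(1−α) = 255^α·514^(1−α).
Rearrange to (640/255)^α = (514/170)^(1−α) and take logs: α·0.920205 = (1−α)·1.106425.
With A = 0.920205 and B = 1.106425: α·A = (1−α)·B, so α = B/(A+B) = 1.106425/2.026630 ≈ 0.546.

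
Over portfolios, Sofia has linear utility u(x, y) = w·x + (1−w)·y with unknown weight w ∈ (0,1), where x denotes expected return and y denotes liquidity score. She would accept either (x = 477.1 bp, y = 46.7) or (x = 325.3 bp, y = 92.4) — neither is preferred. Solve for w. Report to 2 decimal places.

u(477.1,46.7) = u(325.3,92.4) means w·477.1 + (1−w)·46.7 = w·325.3 + (1−w)·92.4.
w·(477.1−325.3) = (1−w)·(92.4−46.7), i.e. w·151.8 = (1−w)·45.7.
The marginal rate of substitution is 45.7/151.8, so w = 45.7/(151.8+45.7) = 0.23.

w = 0.23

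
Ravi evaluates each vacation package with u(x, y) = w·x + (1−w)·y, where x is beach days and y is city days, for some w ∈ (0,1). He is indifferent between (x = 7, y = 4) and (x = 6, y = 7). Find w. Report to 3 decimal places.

w = 0.750

u(7,4) = u(6,7) means w·7 + (1−w)·4 = w·6 + (1−w)·7.
Collecting terms: w·1 = (1−w)·3.
So w/(1−w) = 3/1 = 3.0000, giving w = 3/(1+3) = 0.750.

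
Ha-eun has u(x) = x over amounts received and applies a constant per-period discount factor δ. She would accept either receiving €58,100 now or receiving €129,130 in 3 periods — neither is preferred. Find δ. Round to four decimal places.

δ ≈ 0.7663

Equating discounted utilities: u(58100) = δ^3·u(129130) ⇒ δ^3 = u(58100)/u(129130).
With u(x) = x: δ^3 = 58100/129130 = 0.44993.
Taking the cube root: δ = 0.44993^(1/3) ≈ 0.7663.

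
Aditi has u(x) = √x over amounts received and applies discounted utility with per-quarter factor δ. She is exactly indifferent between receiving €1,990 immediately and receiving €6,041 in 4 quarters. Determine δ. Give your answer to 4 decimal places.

δ ≈ 0.8704

Indifference means u(1990) = δ^4 · u(6041), so δ^4 = u(1990)/u(6041).
With u(x) = √x: δ^4 = √1990/√6041 = √(1990/6041) = 0.57395.
Hence δ = (0.57395)^(1/4) = 0.870398.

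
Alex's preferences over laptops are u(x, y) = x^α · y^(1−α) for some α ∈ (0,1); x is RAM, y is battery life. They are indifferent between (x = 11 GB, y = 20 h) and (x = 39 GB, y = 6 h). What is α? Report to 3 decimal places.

The Cobb–Douglas utilities coincide, so 11^α·20^(1−α) = 39^α·6^(1−α).
Rearrange to (11/39)^α = (6/20)^(1−α) and take logs: α·-1.265666 = (1−α)·-1.203973.
So α/(1−α) = (-1.203973)/(-1.265666) = 0.951256, and α = 0.951256/1.951256 ≈ 0.488.

α ≈ 0.488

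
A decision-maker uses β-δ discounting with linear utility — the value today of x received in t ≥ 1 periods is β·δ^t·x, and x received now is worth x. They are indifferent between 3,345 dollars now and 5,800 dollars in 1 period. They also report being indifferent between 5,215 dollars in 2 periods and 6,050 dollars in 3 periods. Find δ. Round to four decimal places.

The second indifference involves only future payoffs, so β cancels: β·δ^2·5215 = β·δ^3·6050, giving δ = 5215/6050 = 0.86198.

δ ≈ 0.8620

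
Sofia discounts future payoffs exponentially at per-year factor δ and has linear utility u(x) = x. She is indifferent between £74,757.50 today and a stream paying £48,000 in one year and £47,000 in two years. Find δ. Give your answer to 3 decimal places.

δ ≈ 0.850

Equating present values: 74757.50 = 48000δ + 47000δ².
That is, 47000δ² + 48000δ − 74757.50 = 0, a quadratic in δ.
By the quadratic formula (taking the positive root), δ = (−48000 + √16358410000.00) / 94000 ≈ 0.850.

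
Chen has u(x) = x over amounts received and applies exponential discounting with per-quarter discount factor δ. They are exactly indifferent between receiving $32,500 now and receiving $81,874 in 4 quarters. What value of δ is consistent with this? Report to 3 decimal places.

δ ≈ 0.794

The payoff in 4 quarters is discounted by δ^4, so u(32500) = δ^4·u(81874) and δ^4 = u(32500)/u(81874).
With u(x) = x: δ^4 = 32500/81874 = 0.39695.
Hence δ = (0.39695)^(1/4) = 0.79375.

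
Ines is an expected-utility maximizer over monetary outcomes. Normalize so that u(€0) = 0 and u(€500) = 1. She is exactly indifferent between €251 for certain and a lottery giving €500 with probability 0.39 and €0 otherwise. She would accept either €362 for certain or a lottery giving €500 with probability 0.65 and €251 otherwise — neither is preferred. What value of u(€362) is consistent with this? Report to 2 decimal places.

0.79

From the first indifference, u(€251) = 0.39·u(€500) + 0.61·u(€0) = 0.39·1 + 0.61·0 = 0.39.
Chaining: u(€362) = 0.65·1.00 + 0.35·0.39 = 0.7865.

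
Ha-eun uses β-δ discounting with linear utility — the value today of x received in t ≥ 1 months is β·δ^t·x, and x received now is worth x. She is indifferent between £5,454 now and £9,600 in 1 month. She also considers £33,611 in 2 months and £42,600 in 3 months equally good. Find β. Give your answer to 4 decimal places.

β ≈ 0.7201

The second indifference involves only future payoffs, so β cancels: β·δ^2·33611 = β·δ^3·42600, giving δ = 33611/42600 = 0.78899.
Substituting δ into 5454 = β·δ·9600: β = 5454/(7574.310) ≈ 0.7201.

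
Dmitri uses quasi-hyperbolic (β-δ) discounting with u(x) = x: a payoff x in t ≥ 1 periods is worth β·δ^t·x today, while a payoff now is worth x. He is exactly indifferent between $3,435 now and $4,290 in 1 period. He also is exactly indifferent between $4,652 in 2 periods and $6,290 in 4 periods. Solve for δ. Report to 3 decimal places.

From the later pair, β·δ^2·4652 = β·δ^4·6290; dividing through, δ^2 = 4652/6290 = 0.73959, so δ = 0.85999.

δ ≈ 0.860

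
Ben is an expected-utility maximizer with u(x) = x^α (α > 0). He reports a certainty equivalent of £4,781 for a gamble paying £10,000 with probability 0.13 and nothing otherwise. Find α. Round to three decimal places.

α ≈ 2.765

EU(lottery) = 0.13·10000^α + 0.87·0 = 0.13·10000^α.
Setting u(4781) equal to that: 4781^α = 0.13·10000^α ⇒ (4781/10000)^α = 0.13.
Taking logs: α·ln(4781/10000) = ln(0.13), so α = -2.040221 / -0.737935 ≈ 2.765.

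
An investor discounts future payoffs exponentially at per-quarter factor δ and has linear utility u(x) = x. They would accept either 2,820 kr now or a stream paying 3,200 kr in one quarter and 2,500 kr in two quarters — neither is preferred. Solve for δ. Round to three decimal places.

δ ≈ 0.600

Present value of the stream is 3200·δ + 2500·δ². Indifference gives 3200δ + 2500δ² = 2820.
That is, 2500δ² + 3200δ − 2820 = 0, a quadratic in δ.
The positive root is δ = [−3200 + √(3200² + 4·2500·2820)] / (2·2500) = (−3200 + 6200.000)/5000 ≈ 0.600.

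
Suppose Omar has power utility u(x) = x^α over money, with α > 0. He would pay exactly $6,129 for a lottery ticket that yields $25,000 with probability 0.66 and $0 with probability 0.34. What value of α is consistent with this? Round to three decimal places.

α ≈ 0.296

The lottery's expected utility is 0.66·u(25000) + 0.34·u(0) = 0.66·25000^α (since u(0) = 0 for α > 0).
Indifference: 6129^α = 0.66·25000^α, so (6129/25000)^α = 0.66.
Taking logs: α·ln(6129/25000) = ln(0.66), so α = -0.415515 / -1.405844 ≈ 0.296.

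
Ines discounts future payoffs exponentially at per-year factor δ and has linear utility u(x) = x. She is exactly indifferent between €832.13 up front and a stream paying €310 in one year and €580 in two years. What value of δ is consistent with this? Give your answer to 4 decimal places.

δ ≈ 0.9600

Equating present values: 832.13 = 310δ + 580δ².
So 580δ² + 310δ − 832.13 = 0.
By the quadratic formula (taking the positive root), δ = (−310 + √2026641.60) / 1160 ≈ 0.9600.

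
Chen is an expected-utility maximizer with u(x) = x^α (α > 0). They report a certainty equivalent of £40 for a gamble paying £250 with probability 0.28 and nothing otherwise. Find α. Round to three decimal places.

α ≈ 0.695

Since u(0) = 0, the lottery's EU is 0.28·250^α.
Setting u(40) equal to that: 40^α = 0.28·250^α ⇒ (40/250)^α = 0.28.
Take logs: α = ln 0.28 / ln(40/250) ≈ 0.69463.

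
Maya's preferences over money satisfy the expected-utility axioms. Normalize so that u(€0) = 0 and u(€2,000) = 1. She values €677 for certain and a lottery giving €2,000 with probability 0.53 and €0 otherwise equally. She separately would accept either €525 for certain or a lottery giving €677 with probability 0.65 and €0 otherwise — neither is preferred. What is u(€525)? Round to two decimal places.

0.34

First, u(€677) = 0.53·u(€2,000) + 0.47·u(€0) = 0.53.
The second indifference gives u(€525) = 0.65·u(€677) + 0.35·u(€0) = 0.65·0.53 + 0.35·0.00 = 0.3445.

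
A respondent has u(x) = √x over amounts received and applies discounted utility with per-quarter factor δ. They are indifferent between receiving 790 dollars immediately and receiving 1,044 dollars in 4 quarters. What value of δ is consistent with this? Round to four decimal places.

The payoff in 4 quarters is discounted by δ^4, so u(790) = δ^4·u(1044) and δ^4 = u(790)/u(1044).
Since u(x) = √x, δ^4 = √(790/1044) = 0.86989.
Taking the 4th root: δ = 0.86989^(1/4) ≈ 0.9658.

δ ≈ 0.9658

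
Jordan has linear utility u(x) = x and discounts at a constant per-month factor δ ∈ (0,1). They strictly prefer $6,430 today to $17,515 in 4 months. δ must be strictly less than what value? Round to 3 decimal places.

δ < 0.778

Comparing present values: 6430 > δ^4·17515.
Dividing by 17515: δ^4 < 0.36711. Both sides are positive, so the 4th root keeps the direction.
δ < 0.36711^(1/4) = 0.778.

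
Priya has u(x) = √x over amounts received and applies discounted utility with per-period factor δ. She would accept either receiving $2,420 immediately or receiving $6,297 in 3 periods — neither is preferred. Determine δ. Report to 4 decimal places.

δ ≈ 0.8527

Equating discounted utilities: u(2420) = δ^3·u(6297) ⇒ δ^3 = u(2420)/u(6297).
Since u(x) = √x, δ^3 = √(2420/6297) = 0.61993.
Hence δ = (0.61993)^(1/3) = 0.852669.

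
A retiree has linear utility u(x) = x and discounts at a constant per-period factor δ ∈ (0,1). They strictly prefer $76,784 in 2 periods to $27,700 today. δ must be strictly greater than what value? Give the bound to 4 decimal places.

The preference means 27700 < δ^2·76784.
Dividing by 76784: δ^2 > 0.36075. Both sides are positive, so the square root keeps the direction.
δ > 0.36075^(1/2) = 0.6006.

δ > 0.6006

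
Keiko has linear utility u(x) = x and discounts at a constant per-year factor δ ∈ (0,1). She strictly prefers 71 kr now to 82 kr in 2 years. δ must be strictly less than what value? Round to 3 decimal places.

δ < 0.931

The preference means 71 > δ^2·82.
Hence δ^2 < 71/82 = 0.86585, and x ↦ x^(1/2) is increasing on (0,∞).
δ < 0.86585^(1/2) = 0.931.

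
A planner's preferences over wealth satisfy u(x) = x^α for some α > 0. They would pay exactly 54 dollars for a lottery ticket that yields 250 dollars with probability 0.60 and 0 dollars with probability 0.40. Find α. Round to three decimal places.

α ≈ 0.333

Since u(0) = 0, the lottery's EU is 0.60·250^α.
Setting u(54) equal to that: 54^α = 0.60·250^α ⇒ (54/250)^α = 0.60.
α = ln(0.60) / ln(54/250) = -0.510826/-1.532477 ≈ 0.333.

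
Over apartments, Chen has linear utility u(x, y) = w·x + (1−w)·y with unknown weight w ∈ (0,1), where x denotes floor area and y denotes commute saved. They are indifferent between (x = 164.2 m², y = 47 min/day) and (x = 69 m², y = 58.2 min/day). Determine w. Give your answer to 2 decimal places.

u(164.2,47) = u(69,58.2) means w·164.2 + (1−w)·47 = w·69 + (1−w)·58.2.
w·(164.2−69) = (1−w)·(58.2−47), i.e. w·95.2 = (1−w)·11.2.
So w/(1−w) = 11.2/95.2 = 0.1176, giving w = 11.2/(95.2+11.2) = 0.11.

w = 0.11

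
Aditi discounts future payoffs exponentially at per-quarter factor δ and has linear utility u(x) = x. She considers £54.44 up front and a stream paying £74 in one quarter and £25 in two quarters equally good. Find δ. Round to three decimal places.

δ ≈ 0.610

Present value of the stream is 74·δ + 25·δ². Indifference gives 74δ + 25δ² = 54.44.
So 25δ² + 74δ − 54.44 = 0.
The positive root is δ = [−74 + √(74² + 4·25·54.44)] / (2·25) = (−74 + 104.499)/50 ≈ 0.610.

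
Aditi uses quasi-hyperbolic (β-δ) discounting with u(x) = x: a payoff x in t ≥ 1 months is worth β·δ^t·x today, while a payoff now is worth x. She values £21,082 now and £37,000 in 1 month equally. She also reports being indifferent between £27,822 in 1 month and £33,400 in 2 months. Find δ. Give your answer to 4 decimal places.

From the later pair, β·δ^1·27822 = β·δ^2·33400; dividing through, δ = 27822/33400 = 0.83299.

δ ≈ 0.8330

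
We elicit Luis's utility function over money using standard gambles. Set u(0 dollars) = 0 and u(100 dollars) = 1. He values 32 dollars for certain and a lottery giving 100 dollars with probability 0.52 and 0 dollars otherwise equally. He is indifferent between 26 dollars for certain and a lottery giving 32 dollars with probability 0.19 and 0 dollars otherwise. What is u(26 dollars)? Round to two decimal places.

First, u(32 dollars) = 0.52·u(100 dollars) + 0.48·u(0 dollars) = 0.52.
Then u(26 dollars) = 0.19·u(32 dollars) + 0.81·u(0 dollars) = 0.19·0.52 + 0.81·0.00 = 0.0988.

0.10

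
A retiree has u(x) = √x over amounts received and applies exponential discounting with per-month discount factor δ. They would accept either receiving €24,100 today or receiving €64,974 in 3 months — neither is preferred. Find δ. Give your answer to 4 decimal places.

δ ≈ 0.8476

Indifference means u(24100) = δ^3 · u(64974), so δ^3 = u(24100)/u(64974).
With u(x) = √x: δ^3 = √24100/√64974 = √(24100/64974) = 0.60903.
Hence δ = (0.60903)^(1/3) = 0.847643.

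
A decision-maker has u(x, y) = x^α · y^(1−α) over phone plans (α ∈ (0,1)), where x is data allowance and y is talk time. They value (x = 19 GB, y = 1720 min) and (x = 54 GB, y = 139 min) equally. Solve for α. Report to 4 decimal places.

α ≈ 0.7066

Set the two utilities equal: 19^α·1720^(1−α) = 54^α·139^(1−α).
(19/54)^α = (139/1720)^(1−α); take logs: α·ln(19/54) = (1−α)·ln(139/1720), i.e. α·-1.0445451 = (1−α)·-2.5156056.
With A = -1.0445451 and B = -2.5156056: α·A = (1−α)·B, so α = B/(A+B) = -2.5156056/-3.5601507 ≈ 0.7066.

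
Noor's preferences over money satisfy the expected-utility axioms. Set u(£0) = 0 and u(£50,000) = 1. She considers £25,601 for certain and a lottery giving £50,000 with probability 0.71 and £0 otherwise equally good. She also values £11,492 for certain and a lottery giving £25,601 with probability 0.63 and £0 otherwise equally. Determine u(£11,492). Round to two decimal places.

First, u(£25,601) = 0.71·u(£50,000) + 0.29·u(£0) = 0.71.
Chaining: u(£11,492) = 0.63·0.71 + 0.37·0.00 = 0.4473.

0.45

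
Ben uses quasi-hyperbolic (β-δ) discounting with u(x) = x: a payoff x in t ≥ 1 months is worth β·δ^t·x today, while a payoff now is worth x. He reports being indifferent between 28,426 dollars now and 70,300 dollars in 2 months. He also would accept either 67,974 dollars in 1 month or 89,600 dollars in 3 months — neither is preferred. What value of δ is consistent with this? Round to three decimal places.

From the later pair, β·δ^1·67974 = β·δ^3·89600; dividing through, δ^2 = 67974/89600 = 0.75864, so δ = 0.87100.

δ ≈ 0.871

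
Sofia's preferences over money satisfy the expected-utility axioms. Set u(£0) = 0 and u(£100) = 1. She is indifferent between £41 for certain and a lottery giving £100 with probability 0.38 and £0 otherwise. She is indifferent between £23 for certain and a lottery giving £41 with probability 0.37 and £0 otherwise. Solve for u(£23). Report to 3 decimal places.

The first gamble pins u(£41): it must equal 0.38·1 + 0.62·0 = 0.38.
The second indifference gives u(£23) = 0.37·u(£41) + 0.63·u(£0) = 0.37·0.38 + 0.63·0.00 = 0.1406.

0.141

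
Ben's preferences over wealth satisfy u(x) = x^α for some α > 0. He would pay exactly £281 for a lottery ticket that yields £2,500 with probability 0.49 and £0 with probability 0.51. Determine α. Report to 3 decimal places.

α ≈ 0.326

Since u(0) = 0, the lottery's EU is 0.49·2500^α.
Equating: 281^α = 0.49·2500^α, i.e. 0.1124^α = 0.49.
Take logs: α = ln 0.49 / ln(281/2500) ≈ 0.32637.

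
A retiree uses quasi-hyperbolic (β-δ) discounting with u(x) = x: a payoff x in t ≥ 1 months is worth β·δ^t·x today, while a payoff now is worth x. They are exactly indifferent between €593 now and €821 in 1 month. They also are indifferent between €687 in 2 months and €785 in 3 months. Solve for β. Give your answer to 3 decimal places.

β ≈ 0.825

The second indifference involves only future payoffs, so β cancels: β·δ^2·687 = β·δ^3·785, giving δ = 687/785 = 0.87516.
Now use the now-vs-future pair: 593 = β·δ·821 gives β = 593/(0.87516·821) ≈ 0.825.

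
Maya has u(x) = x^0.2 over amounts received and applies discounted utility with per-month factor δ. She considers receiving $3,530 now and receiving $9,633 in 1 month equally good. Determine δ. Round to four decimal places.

Indifference means u(3530) = δ · u(9633), so δ = u(3530)/u(9633).
Since u(x) = x^0.2, δ = (3530/9633)^0.2 = 0.36645^0.2 = 0.81809.

δ ≈ 0.8181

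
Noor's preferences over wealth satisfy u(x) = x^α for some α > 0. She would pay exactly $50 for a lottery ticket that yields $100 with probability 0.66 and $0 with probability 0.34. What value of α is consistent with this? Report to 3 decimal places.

α ≈ 0.599

Since u(0) = 0, the lottery's EU is 0.66·100^α.
Indifference: 50^α = 0.66·100^α, so (50/100)^α = 0.66.
Taking logs: α·ln(50/100) = ln(0.66), so α = -0.415515 / -0.693147 ≈ 0.599.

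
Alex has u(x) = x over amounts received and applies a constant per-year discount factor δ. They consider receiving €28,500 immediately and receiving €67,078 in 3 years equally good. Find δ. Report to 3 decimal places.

Indifference means u(28500) = δ^3 · u(67078), so δ^3 = u(28500)/u(67078).
With u(x) = x: δ^3 = 28500/67078 = 0.42488.
Taking the cube root: δ = 0.42488^(1/3) ≈ 0.752.

δ ≈ 0.752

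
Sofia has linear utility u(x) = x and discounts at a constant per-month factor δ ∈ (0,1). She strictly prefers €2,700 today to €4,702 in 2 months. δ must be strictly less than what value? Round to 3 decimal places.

δ < 0.758

The preference means 2700 > δ^2·4702.
So δ^2 < 2700/4702 = 0.57422; taking the square root of both positive sides preserves the inequality.
δ < 0.57422^(1/2) = 0.758.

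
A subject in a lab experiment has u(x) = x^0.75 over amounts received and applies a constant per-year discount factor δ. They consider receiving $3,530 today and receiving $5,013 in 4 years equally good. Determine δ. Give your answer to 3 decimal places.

Indifference means u(3530) = δ^4 · u(5013), so δ^4 = u(3530)/u(5013).
With u(x) = x^0.75: δ^4 = 3530^0.75/5013^0.75 = (3530/5013)^0.75 = 0.76870.
Hence δ = (0.76870)^(1/4) = 0.93635.

δ ≈ 0.936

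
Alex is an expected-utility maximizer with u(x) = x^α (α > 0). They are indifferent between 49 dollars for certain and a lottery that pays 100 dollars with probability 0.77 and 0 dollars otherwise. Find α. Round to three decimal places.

EU(lottery) = 0.77·100^α + 0.23·0 = 0.77·100^α.
Equating: 49^α = 0.77·100^α, i.e. 0.4900^α = 0.77.
Taking logs: α·ln(49/100) = ln(0.77), so α = -0.261365 / -0.713350 ≈ 0.366.

α ≈ 0.366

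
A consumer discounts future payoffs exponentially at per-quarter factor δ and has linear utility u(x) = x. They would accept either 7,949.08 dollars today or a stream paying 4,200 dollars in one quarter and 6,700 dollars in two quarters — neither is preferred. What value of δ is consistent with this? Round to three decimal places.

Present value of the stream is 4200·δ + 6700·δ². Indifference gives 4200δ + 6700δ² = 7949.08.
That is, 6700δ² + 4200δ − 7949.08 = 0, a quadratic in δ.
The positive root is δ = [−4200 + √(4200² + 4·6700·7949.08)] / (2·6700) = (−4200 + 15188.000)/13400 ≈ 0.820.

δ ≈ 0.820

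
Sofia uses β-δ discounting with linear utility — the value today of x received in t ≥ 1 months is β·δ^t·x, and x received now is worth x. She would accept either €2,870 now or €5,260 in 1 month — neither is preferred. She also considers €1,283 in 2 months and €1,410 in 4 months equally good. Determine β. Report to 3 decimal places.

β ≈ 0.572

Both payoffs in the second observation are in the future, so β drops out: δ^2·1283 = δ^4·1410 ⇒ δ^2 = 1283/1410 = 0.90993, so δ = 0.95390.
Substituting δ into 2870 = β·δ·5260: β = 2870/(5017.525) ≈ 0.572.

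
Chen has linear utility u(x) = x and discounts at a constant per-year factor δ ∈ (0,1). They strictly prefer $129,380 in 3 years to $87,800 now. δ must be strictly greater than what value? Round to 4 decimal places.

δ > 0.8788

Under u(x) = x this choice says 87800 < δ^3·129380.
Hence δ^3 > 87800/129380 = 0.67862, and x ↦ x^(1/3) is increasing on (0,∞).
δ > (87800/129380)^(1/3) ≈ 0.8788.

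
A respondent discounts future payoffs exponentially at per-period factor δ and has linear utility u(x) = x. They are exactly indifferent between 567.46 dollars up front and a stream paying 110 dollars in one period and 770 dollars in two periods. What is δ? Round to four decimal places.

δ ≈ 0.7900

The stream is worth 110δ + 770δ² today, so 110δ + 770δ² = 567.46.
So 770δ² + 110δ − 567.46 = 0.
The positive root is δ = [−110 + √(110² + 4·770·567.46)] / (2·770) = (−110 + 1326.603)/1540 ≈ 0.7900.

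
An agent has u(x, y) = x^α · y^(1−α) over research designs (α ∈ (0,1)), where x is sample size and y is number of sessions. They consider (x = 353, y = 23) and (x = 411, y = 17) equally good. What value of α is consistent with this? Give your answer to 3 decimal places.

The Cobb–Douglas utilities coincide, so 353^α·23^(1−α) = 411^α·17^(1−α).
(353/411)^α = (17/23)^(1−α); take logs: α·ln(353/411) = (1−α)·ln(17/23), i.e. α·-0.152125 = (1−α)·-0.302281.
So α/(1−α) = (-0.302281)/(-0.152125) = 1.987057, and α = 1.987057/2.987057 ≈ 0.665.

α ≈ 0.665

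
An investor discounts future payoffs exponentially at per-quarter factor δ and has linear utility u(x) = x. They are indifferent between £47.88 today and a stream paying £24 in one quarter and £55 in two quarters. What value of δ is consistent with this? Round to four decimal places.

δ ≈ 0.7400

The stream is worth 24δ + 55δ² today, so 24δ + 55δ² = 47.88.
Rearranged: 55δ² + 24δ − 47.88 = 0.
The positive root is δ = [−24 + √(24² + 4·55·47.88)] / (2·55) = (−24 + 105.402)/110 ≈ 0.7400.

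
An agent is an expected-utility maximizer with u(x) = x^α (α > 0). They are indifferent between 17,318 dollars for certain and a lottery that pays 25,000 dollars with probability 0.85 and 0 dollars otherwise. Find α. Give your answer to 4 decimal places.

α ≈ 0.4427

The lottery's expected utility is 0.85·u(25000) + 0.15·u(0) = 0.85·25000^α (since u(0) = 0 for α > 0).
Equating: 17318^α = 0.85·25000^α, i.e. 0.6927^α = 0.85.
Taking logs: α·ln(17318/25000) = ln(0.85), so α = -0.1625189 / -0.3671294 ≈ 0.4427.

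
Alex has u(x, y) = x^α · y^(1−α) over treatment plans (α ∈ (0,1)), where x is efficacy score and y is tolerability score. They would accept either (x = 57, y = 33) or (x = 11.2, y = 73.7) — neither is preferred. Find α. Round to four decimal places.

Indifference: 57^α · 33^(1−α) = 11.2^α · 73.7^(1−α).
(57/11.2)^α = (73.7/33)^(1−α); take logs: α·ln(57/11.2) = (1−α)·ln(73.7/33), i.e. α·1.6271375 = (1−α)·0.8034952.
With A = 1.6271375 and B = 0.8034952: α·A = (1−α)·B, so α = B/(A+B) = 0.8034952/2.4306327 ≈ 0.3306.

α ≈ 0.3306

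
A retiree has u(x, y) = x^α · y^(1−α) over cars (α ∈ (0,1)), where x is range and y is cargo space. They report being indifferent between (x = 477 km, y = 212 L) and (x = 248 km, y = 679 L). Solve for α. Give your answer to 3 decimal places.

Indifference: 477^α · 212^(1−α) = 248^α · 679^(1−α).
(477/248)^α = (679/212)^(1−α); take logs: α·ln(477/248) = (1−α)·ln(679/212), i.e. α·0.654088 = (1−α)·1.164035.
So α/(1−α) = (1.164035)/(0.654088) = 1.779631, and α = 1.779631/2.779631 ≈ 0.640.

α ≈ 0.640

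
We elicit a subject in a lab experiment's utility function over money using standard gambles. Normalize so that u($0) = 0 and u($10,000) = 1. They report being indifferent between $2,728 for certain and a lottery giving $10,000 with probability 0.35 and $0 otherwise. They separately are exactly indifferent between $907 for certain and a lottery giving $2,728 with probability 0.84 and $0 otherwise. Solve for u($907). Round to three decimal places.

First, u($2,728) = 0.35·u($10,000) + 0.65·u($0) = 0.35.
Chaining: u($907) = 0.84·0.35 + 0.16·0.00 = 0.2940.

0.294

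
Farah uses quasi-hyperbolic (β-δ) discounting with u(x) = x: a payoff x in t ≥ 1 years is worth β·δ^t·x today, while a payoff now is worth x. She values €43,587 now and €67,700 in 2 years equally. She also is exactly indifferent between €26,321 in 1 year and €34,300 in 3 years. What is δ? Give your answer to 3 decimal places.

δ ≈ 0.876

Both payoffs in the second observation are in the future, so β drops out: δ^1·26321 = δ^3·34300 ⇒ δ^2 = 26321/34300 = 0.76738, so δ = 0.87600.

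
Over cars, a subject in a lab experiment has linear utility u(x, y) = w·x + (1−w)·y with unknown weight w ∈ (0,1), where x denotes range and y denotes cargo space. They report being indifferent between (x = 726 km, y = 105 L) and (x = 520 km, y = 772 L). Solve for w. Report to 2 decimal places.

w = 0.76

Equating utilities: w·726 + (1−w)·105 = w·520 + (1−w)·772.
Rearranging, 206·w − 667·(1−w) = 0.
The marginal rate of substitution is 667/206, so w = 667/(206+667) = 0.76.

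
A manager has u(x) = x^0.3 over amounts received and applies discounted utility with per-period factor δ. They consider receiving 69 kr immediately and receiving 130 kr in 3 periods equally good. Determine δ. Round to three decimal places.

δ ≈ 0.939

The payoff in 3 periods is discounted by δ^3, so u(69) = δ^3·u(130) and δ^3 = u(69)/u(130).
With u(x) = x^0.3: δ^3 = 69^0.3/130^0.3 = (69/130)^0.3 = 0.82694.
So δ = 0.82694^(1/3) ≈ 0.939.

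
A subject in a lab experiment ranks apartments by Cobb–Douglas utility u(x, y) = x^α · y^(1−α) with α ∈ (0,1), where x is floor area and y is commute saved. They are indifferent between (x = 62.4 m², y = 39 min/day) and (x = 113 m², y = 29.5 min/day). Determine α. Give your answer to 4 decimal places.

The Cobb–Douglas utilities coincide, so 62.4^α·39^(1−α) = 113^α·29.5^(1−α).
Rearrange to (62.4/113)^α = (29.5/39)^(1−α) and take logs: α·-0.5938225 = (1−α)·-0.2791714.
So α/(1−α) = (-0.2791714)/(-0.5938225) = 0.4701260, and α = 0.4701260/1.4701260 ≈ 0.3198.

α ≈ 0.3198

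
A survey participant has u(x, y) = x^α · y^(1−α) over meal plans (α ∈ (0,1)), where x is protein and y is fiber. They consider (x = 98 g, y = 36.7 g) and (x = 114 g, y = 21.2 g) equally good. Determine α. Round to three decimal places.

The Cobb–Douglas utilities coincide, so 98^α·36.7^(1−α) = 114^α·21.2^(1−α).
(98/114)^α = (21.2/36.7)^(1−α); take logs: α·ln(98/114) = (1−α)·ln(21.2/36.7), i.e. α·-0.151231 = (1−α)·-0.548776.
Thus α·(-0.700007) = -0.548776, so α = -0.548776/-0.700007 ≈ 0.784.

α ≈ 0.784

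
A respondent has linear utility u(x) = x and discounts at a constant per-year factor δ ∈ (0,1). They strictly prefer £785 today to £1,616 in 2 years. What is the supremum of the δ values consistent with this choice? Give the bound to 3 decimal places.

Under u(x) = x this choice says 785 > δ^2·1616.
Hence δ^2 < 785/1616 = 0.48577, and x ↦ x^(1/2) is increasing on (0,∞).
δ < (785/1616)^(1/2) ≈ 0.697.

δ < 0.697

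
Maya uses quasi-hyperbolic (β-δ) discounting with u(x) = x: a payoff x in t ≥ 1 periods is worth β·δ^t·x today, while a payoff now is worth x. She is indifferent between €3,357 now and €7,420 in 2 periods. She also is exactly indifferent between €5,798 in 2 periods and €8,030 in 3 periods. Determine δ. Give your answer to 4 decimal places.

δ ≈ 0.7220

Both payoffs in the second observation are in the future, so β drops out: δ^2·5798 = δ^3·8030 ⇒ δ = 5798/8030 = 0.72204.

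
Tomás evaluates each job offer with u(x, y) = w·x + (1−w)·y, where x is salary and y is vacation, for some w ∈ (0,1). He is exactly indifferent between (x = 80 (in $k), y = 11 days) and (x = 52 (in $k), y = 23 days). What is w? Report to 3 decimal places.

u(80,11) = u(52,23) means w·80 + (1−w)·11 = w·52 + (1−w)·23.
Rearranging, 28·w − 12·(1−w) = 0.
The marginal rate of substitution is 12/28, so w = 12/(28+12) = 0.300.

w = 0.300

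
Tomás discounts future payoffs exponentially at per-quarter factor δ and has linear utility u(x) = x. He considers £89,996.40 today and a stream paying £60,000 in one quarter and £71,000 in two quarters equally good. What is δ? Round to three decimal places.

δ ≈ 0.780

Equating present values: 89996.40 = 60000δ + 71000δ².
Rearranged: 71000δ² + 60000δ − 89996.40 = 0.
The positive root is δ = [−60000 + √(60000² + 4·71000·89996.40)] / (2·71000) = (−60000 + 170760.000)/142000 ≈ 0.780.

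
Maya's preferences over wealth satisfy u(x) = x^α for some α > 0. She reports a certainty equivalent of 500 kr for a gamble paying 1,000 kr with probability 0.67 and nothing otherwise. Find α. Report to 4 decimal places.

α ≈ 0.5778

EU(lottery) = 0.67·1000^α + 0.33·0 = 0.67·1000^α.
Equating: 500^α = 0.67·1000^α, i.e. 0.5000^α = 0.67.
α = ln(0.67) / ln(500/1000) = -0.4004776/-0.6931472 ≈ 0.5778.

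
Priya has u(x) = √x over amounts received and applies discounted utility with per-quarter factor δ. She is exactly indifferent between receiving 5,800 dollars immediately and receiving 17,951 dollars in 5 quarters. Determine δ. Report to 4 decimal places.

δ ≈ 0.8932

Equating discounted utilities: u(5800) = δ^5·u(17951) ⇒ δ^5 = u(5800)/u(17951).
With u(x) = √x: δ^5 = √5800/√17951 = √(5800/17951) = 0.56842.
Taking the 5th root: δ = 0.56842^(1/5) ≈ 0.8932.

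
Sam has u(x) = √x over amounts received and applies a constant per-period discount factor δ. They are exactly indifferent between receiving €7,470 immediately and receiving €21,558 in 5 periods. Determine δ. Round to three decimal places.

Indifference means u(7470) = δ^5 · u(21558), so δ^5 = u(7470)/u(21558).
With u(x) = √x: δ^5 = √7470/√21558 = √(7470/21558) = 0.58865.
So δ = 0.58865^(1/5) ≈ 0.899.

δ ≈ 0.899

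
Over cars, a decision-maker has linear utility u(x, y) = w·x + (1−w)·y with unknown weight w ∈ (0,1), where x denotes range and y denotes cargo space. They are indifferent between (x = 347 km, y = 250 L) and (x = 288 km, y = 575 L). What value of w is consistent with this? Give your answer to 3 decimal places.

w = 0.846

u(347,250) = u(288,575) means w·347 + (1−w)·250 = w·288 + (1−w)·575.
Collecting terms: w·59 = (1−w)·325.
Hence w = 325/(59+325) = 325/384 = 0.846.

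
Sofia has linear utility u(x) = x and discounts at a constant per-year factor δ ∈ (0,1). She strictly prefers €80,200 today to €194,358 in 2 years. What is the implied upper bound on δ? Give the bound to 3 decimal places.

δ < 0.642

Under u(x) = x this choice says 80200 > δ^2·194358.
So δ^2 < 80200/194358 = 0.41264; taking the square root of both positive sides preserves the inequality.
δ < 0.41264^(1/2) = 0.642.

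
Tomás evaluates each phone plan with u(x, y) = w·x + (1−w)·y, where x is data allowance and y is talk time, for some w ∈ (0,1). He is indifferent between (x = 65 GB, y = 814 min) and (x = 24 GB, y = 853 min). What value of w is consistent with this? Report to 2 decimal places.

Equating utilities: w·65 + (1−w)·814 = w·24 + (1−w)·853.
Rearranging, 41·w − 39·(1−w) = 0.
The marginal rate of substitution is 39/41, so w = 39/(41+39) = 0.49.

w = 0.49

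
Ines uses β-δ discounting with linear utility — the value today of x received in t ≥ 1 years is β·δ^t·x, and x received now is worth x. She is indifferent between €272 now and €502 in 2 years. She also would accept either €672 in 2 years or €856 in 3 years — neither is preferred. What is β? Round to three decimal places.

β ≈ 0.879

From the later pair, β·δ^2·672 = β·δ^3·856; dividing through, δ = 672/856 = 0.78505.
The first indifference: 272 = β·δ^2·502, so β = 272/(δ^2·502) = 272/(0.61630·502) ≈ 0.879.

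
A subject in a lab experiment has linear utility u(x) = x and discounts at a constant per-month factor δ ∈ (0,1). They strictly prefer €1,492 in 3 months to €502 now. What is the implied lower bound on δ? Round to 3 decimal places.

Under u(x) = x this choice says 502 < δ^3·1492.
Hence δ^3 > 502/1492 = 0.33646, and x ↦ x^(1/3) is increasing on (0,∞).
δ > 0.33646^(1/3) = 0.696.

δ > 0.696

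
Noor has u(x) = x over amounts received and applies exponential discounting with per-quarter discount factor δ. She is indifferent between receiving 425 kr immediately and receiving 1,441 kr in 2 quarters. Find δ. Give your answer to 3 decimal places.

The payoff in 2 quarters is discounted by δ^2, so u(425) = δ^2·u(1441) and δ^2 = u(425)/u(1441).
With u(x) = x: δ^2 = 425/1441 = 0.29493.
Taking the square root: δ = 0.29493^(1/2) ≈ 0.543.

δ ≈ 0.543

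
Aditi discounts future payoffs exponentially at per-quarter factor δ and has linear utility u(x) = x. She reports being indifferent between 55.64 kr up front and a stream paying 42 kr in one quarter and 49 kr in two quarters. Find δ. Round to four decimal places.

Equating present values: 55.64 = 42δ + 49δ².
So 49δ² + 42δ − 55.64 = 0.
By the quadratic formula (taking the positive root), δ = (−42 + √12669.44) / 98 ≈ 0.7200.

δ ≈ 0.7200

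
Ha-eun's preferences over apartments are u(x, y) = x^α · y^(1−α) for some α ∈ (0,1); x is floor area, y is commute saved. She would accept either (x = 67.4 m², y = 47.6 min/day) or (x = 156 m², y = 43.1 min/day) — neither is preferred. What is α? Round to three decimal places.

α ≈ 0.106

Indifference: 67.4^α · 47.6^(1−α) = 156^α · 43.1^(1−α).
Rearrange to (67.4/156)^α = (43.1/47.6)^(1−α) and take logs: α·-0.839211 = (1−α)·-0.099310.
With A = -0.839211 and B = -0.099310: α·A = (1−α)·B, so α = B/(A+B) = -0.099310/-0.938521 ≈ 0.106.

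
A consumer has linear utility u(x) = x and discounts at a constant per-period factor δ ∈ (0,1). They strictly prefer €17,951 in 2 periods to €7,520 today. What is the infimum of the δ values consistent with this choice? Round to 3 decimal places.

δ > 0.647

The preference means 7520 < δ^2·17951.
Hence δ^2 > 7520/17951 = 0.41892, and x ↦ x^(1/2) is increasing on (0,∞).
δ > (7520/17951)^(1/2) ≈ 0.647.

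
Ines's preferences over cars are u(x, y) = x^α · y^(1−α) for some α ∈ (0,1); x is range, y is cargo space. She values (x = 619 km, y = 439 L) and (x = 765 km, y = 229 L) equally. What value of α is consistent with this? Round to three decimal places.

The Cobb–Douglas utilities coincide, so 619^α·439^(1−α) = 765^α·229^(1−α).
Taking logs: α·ln 619 + (1−α)·ln 439 = α·ln 765 + (1−α)·ln 229, i.e. α·-0.211771 = (1−α)·-0.650777.
Thus α·(-0.862548) = -0.650777, so α = -0.650777/-0.862548 ≈ 0.754.

α ≈ 0.754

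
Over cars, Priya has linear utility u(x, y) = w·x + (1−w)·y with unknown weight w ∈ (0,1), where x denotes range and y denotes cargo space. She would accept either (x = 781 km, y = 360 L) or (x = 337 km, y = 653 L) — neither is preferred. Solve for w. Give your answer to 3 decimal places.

u(781,360) = u(337,653) means w·781 + (1−w)·360 = w·337 + (1−w)·653.
w·(781−337) = (1−w)·(653−360), i.e. w·444 = (1−w)·293.
The marginal rate of substitution is 293/444, so w = 293/(444+293) = 0.398.

w = 0.398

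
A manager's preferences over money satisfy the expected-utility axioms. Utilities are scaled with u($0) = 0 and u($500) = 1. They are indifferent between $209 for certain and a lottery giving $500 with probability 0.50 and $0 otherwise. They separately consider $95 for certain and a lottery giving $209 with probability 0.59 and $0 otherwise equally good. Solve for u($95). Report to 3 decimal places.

The first gamble pins u($209): it must equal 0.50·1 + 0.50·0 = 0.50.
The second indifference gives u($95) = 0.59·u($209) + 0.41·u($0) = 0.59·0.50 + 0.41·0.00 = 0.2950.

0.295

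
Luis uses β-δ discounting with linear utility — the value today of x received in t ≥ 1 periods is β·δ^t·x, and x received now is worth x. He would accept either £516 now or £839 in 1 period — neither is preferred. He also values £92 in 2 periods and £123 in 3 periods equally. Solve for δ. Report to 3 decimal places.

δ ≈ 0.748

The second indifference involves only future payoffs, so β cancels: β·δ^2·92 = β·δ^3·123, giving δ = 92/123 = 0.74797.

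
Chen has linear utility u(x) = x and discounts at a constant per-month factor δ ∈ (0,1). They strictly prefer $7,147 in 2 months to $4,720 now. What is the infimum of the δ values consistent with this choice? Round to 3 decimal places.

Comparing present values: 4720 < δ^2·7147.
Dividing by 7147: δ^2 > 0.66042. Both sides are positive, so the square root keeps the direction.
δ > 0.66042^(1/2) = 0.813.

δ > 0.813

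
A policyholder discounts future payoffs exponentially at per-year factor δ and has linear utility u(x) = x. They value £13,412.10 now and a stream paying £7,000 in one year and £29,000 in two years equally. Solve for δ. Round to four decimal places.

The stream is worth 7000δ + 29000δ² today, so 7000δ + 29000δ² = 13412.10.
That is, 29000δ² + 7000δ − 13412.10 = 0, a quadratic in δ.
The positive root is δ = [−7000 + √(7000² + 4·29000·13412.10)] / (2·29000) = (−7000 + 40060.000)/58000 ≈ 0.5700.

δ ≈ 0.5700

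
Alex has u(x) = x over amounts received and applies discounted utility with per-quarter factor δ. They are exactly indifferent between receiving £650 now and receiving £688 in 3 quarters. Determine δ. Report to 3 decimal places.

The payoff in 3 quarters is discounted by δ^3, so u(650) = δ^3·u(688) and δ^3 = u(650)/u(688).
With u(x) = x: δ^3 = 650/688 = 0.94477.
Hence δ = (0.94477)^(1/3) = 0.98124.

δ ≈ 0.981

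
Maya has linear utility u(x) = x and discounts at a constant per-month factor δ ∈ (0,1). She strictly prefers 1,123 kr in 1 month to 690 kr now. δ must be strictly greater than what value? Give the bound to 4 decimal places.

Comparing present values: 690 < δ·1123.
Dividing through by 1123 gives δ > 0.61443.

δ > 0.6144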